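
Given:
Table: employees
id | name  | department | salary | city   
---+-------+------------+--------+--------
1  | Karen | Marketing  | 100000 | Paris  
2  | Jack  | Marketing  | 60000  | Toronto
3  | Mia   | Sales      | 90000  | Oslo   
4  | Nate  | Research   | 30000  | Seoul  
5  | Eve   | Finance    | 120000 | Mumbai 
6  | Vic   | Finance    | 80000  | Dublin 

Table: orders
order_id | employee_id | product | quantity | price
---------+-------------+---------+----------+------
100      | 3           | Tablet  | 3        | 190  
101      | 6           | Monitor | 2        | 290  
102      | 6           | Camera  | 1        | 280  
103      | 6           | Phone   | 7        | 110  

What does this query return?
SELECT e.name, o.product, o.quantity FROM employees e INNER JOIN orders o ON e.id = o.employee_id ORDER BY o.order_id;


Joining employees.id = orders.employee_id:
  employee Mia (id=3) -> order Tablet
  employee Vic (id=6) -> order Monitor
  employee Vic (id=6) -> order Camera
  employee Vic (id=6) -> order Phone


4 rows:
Mia, Tablet, 3
Vic, Monitor, 2
Vic, Camera, 1
Vic, Phone, 7


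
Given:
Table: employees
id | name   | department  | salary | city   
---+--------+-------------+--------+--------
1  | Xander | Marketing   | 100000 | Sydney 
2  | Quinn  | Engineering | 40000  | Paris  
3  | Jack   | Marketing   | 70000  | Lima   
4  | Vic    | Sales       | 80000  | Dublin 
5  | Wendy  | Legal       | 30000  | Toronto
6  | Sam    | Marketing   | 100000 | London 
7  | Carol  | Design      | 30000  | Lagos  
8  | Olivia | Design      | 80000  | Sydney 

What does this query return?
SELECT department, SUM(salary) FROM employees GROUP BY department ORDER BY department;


Summing salary within each department:
  Design: 30000 + 80000 = 110000
  Engineering: 40000 = 40000
  Legal: 30000 = 30000
  Marketing: 100000 + 70000 + 100000 = 270000
  Sales: 80000 = 80000


5 groups:
Design, 110000
Engineering, 40000
Legal, 30000
Marketing, 270000
Sales, 80000


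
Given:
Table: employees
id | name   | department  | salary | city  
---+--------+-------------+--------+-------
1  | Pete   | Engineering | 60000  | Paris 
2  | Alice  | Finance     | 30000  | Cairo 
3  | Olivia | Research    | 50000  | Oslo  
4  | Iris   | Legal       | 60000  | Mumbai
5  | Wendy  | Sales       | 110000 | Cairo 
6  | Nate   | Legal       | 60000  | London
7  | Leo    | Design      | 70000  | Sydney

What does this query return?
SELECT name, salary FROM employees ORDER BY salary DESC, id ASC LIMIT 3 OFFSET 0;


Sort by salary DESC (id ASC tiebreak), then skip 0 and take 3
Rows 1 through 3

3 rows:
Wendy, 110000
Leo, 70000
Pete, 60000


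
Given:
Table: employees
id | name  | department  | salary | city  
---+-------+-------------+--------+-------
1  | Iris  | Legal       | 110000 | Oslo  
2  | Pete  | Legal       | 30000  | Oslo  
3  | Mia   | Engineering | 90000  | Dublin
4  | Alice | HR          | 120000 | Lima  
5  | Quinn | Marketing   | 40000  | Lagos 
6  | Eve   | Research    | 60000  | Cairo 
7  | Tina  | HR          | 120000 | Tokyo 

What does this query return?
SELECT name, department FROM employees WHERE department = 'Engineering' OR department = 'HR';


Filtering: department = 'Engineering' OR 'HR'
Matching: 3 rows

3 rows:
Mia, Engineering
Alice, HR
Tina, HR


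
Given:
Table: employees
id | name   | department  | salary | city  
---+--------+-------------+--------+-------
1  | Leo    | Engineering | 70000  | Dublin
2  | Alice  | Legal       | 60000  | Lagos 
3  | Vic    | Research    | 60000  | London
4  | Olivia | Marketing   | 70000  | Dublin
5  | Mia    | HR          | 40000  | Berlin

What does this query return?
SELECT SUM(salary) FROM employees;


SUM(salary) = 70000 + 60000 + 60000 + 70000 + 40000 = 300000

300000


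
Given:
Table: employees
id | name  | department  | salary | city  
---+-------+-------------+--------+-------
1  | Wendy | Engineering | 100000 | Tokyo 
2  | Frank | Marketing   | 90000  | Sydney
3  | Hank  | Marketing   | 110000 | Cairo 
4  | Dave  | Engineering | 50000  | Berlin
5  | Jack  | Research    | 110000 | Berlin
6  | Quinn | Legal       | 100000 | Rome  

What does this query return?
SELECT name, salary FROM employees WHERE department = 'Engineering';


Filtering: department = 'Engineering'
Matching rows: 2

2 rows:
Wendy, 100000
Dave, 50000


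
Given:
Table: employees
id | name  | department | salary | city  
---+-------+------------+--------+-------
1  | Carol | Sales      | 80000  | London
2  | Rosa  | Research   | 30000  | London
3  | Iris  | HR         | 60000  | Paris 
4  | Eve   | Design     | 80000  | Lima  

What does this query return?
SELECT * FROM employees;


SELECT * returns all 4 rows with all columns

4 rows:
1, Carol, Sales, 80000, London
2, Rosa, Research, 30000, London
3, Iris, HR, 60000, Paris
4, Eve, Design, 80000, Lima


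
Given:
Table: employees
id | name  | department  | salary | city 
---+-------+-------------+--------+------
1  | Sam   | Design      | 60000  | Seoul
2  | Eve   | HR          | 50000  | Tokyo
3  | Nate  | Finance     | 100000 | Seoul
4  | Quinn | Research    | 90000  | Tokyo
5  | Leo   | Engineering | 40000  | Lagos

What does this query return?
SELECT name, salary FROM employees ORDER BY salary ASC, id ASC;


Sorting by salary ASC, then id ASC for ties

5 rows:
Leo, 40000
Eve, 50000
Sam, 60000
Quinn, 90000
Nate, 100000


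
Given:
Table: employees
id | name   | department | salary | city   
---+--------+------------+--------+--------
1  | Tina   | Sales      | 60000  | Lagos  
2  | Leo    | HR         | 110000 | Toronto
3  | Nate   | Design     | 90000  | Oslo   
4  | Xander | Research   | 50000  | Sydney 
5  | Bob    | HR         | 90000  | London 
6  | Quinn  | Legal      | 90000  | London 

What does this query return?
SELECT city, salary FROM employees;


Projecting columns: city, salary

6 rows:
Lagos, 60000
Toronto, 110000
Oslo, 90000
Sydney, 50000
London, 90000
London, 90000


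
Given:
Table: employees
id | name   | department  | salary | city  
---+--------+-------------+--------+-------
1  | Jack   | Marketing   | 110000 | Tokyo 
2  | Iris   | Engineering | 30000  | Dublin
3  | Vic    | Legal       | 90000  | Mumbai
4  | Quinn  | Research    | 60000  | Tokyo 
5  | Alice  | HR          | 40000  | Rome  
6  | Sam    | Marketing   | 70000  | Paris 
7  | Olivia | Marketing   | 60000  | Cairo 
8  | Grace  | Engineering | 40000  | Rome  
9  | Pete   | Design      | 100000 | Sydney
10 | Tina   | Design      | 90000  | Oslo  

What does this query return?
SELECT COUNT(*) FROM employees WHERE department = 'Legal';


Counting rows where department = 'Legal'
  Vic -> MATCH


1


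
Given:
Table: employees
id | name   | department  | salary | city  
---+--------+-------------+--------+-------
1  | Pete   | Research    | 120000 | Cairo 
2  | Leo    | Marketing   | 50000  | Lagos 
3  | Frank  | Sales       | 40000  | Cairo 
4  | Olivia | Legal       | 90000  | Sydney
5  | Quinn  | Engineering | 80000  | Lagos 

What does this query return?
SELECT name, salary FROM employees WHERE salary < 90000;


Filtering: salary < 90000
Matching: 3 rows

3 rows:
Leo, 50000
Frank, 40000
Quinn, 80000


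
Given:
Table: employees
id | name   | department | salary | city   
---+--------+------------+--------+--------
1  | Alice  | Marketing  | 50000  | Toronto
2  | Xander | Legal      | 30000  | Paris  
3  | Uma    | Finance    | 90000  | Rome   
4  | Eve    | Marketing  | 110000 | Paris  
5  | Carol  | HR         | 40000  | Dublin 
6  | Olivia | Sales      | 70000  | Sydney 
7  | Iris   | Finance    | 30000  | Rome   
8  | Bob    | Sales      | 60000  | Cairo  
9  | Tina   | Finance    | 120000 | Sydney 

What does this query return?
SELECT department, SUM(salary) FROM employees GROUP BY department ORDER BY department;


Summing salary within each department:
  Finance: 90000 + 30000 + 120000 = 240000
  HR: 40000 = 40000
  Legal: 30000 = 30000
  Marketing: 50000 + 110000 = 160000
  Sales: 70000 + 60000 = 130000


5 groups:
Finance, 240000
HR, 40000
Legal, 30000
Marketing, 160000
Sales, 130000


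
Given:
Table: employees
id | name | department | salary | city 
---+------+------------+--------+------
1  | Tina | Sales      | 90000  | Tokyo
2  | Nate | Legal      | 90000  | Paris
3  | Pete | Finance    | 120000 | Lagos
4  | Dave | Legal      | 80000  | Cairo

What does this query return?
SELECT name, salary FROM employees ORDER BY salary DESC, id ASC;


Sorting by salary DESC, then id ASC for ties

4 rows:
Pete, 120000
Tina, 90000
Nate, 90000
Dave, 80000


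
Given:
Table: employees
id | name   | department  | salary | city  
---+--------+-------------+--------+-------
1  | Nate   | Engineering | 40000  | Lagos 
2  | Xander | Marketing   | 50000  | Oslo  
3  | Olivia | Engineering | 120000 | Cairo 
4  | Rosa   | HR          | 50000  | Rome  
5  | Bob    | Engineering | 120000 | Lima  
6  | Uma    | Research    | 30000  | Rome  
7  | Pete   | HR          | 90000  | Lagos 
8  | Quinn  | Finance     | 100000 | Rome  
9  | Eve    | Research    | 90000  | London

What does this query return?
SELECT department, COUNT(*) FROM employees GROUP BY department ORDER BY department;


Assigning each row to its department group:
  Nate -> Engineering
  Xander -> Marketing
  Olivia -> Engineering
  Rosa -> HR
  Bob -> Engineering
  Uma -> Research
  Pete -> HR
  Quinn -> Finance
  Eve -> Research


5 groups:
Engineering, 3
Finance, 1
HR, 2
Marketing, 1
Research, 2


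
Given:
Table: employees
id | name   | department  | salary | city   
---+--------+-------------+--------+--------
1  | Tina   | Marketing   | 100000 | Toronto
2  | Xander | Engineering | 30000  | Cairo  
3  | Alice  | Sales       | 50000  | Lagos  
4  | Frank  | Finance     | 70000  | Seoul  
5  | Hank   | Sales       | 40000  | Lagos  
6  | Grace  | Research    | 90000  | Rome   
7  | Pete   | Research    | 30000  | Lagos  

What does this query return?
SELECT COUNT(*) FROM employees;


COUNT(*) counts all rows

7


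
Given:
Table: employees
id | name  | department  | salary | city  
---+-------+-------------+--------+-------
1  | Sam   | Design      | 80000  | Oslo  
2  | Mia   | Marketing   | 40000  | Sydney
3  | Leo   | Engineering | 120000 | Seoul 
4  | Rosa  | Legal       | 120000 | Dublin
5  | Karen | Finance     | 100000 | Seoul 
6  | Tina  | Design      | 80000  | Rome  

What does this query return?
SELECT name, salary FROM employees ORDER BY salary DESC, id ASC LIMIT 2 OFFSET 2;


Sort by salary DESC (id ASC tiebreak), then skip 2 and take 2
Rows 3 through 4

2 rows:
Karen, 100000
Sam, 80000


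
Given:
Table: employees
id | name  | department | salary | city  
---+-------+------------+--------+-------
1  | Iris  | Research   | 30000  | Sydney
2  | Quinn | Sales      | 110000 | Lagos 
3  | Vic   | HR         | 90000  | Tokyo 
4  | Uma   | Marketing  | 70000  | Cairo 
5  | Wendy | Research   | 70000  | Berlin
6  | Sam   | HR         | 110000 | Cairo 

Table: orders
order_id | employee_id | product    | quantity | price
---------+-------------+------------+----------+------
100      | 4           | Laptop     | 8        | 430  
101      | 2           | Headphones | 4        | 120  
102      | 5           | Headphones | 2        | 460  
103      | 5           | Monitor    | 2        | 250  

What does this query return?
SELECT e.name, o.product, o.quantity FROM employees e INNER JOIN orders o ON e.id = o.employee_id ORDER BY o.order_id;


Joining employees.id = orders.employee_id:
  employee Uma (id=4) -> order Laptop
  employee Quinn (id=2) -> order Headphones
  employee Wendy (id=5) -> order Headphones
  employee Wendy (id=5) -> order Monitor


4 rows:
Uma, Laptop, 8
Quinn, Headphones, 4
Wendy, Headphones, 2
Wendy, Monitor, 2


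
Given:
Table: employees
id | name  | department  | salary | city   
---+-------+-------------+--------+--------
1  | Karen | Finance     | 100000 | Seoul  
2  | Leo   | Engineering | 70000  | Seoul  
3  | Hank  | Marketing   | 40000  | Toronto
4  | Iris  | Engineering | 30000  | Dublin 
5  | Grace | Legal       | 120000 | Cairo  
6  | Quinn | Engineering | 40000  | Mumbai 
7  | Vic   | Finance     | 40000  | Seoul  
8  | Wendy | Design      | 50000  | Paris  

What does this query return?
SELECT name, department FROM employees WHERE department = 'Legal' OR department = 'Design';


Filtering: department = 'Legal' OR 'Design'
Matching: 2 rows

2 rows:
Grace, Legal
Wendy, Design


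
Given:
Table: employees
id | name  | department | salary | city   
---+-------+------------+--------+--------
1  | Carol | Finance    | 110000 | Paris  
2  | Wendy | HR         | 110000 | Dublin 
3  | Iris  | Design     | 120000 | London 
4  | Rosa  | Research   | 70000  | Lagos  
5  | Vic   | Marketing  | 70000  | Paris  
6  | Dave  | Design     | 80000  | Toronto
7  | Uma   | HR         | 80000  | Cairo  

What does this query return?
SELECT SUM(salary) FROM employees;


SUM(salary) = 110000 + 110000 + 120000 + 70000 + 70000 + 80000 + 80000 = 640000

640000


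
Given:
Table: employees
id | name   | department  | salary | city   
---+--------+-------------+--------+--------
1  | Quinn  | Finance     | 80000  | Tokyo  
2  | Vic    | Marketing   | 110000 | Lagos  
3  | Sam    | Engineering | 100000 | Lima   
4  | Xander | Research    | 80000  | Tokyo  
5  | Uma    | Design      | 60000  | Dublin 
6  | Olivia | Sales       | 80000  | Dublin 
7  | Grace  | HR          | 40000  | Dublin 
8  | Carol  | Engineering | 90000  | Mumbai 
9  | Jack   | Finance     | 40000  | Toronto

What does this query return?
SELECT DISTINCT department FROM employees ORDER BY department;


All 'department' values (row order): Finance, Marketing, Engineering, Research, Design, Sales, HR, Engineering, Finance
Removing duplicates leaves 7 unique value(s).

7 values:
Design
Engineering
Finance
HR
Marketing
Research
Sales


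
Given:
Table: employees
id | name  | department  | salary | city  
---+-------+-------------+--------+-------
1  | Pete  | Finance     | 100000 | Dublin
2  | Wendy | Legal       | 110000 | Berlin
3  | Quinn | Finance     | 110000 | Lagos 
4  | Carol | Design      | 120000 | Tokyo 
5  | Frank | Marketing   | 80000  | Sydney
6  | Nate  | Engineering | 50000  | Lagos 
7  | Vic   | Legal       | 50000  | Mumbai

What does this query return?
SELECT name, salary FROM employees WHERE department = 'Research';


Filtering: department = 'Research'
Matching rows: 0

Empty result set (0 rows)


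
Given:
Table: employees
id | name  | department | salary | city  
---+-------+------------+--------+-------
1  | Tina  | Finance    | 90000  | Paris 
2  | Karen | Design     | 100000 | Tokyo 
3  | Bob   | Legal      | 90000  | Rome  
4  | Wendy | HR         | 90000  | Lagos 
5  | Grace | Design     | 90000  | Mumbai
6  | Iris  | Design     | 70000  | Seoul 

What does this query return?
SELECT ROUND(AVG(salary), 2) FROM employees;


SUM(salary) = 530000
COUNT = 6
ROUND(AVG, 2) = ROUND(530000 / 6, 2) = 88333.33

88333.33


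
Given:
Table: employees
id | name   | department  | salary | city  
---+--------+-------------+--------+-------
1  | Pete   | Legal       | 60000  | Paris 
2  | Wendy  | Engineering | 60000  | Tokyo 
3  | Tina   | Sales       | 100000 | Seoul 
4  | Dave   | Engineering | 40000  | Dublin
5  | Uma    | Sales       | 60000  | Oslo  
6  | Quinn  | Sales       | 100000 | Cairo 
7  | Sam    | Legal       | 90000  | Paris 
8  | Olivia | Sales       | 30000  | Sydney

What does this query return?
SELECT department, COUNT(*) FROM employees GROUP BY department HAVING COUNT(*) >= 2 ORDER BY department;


Groups with count >= 2:
  Engineering: 2 -> PASS
  Legal: 2 -> PASS
  Sales: 4 -> PASS


3 groups:
Engineering, 2
Legal, 2
Sales, 4


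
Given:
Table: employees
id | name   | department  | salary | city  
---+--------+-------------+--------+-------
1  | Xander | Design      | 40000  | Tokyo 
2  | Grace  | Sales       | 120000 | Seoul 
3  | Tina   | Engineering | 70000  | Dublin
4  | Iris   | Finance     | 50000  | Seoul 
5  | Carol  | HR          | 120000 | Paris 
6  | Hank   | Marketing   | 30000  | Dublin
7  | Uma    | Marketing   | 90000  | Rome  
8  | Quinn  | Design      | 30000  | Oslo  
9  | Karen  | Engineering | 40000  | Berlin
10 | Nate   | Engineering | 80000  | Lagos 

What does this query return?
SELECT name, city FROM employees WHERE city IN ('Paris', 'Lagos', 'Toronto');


Filtering: city IN ('Paris', 'Lagos', 'Toronto')
Matching: 2 rows

2 rows:
Carol, Paris
Nate, Lagos


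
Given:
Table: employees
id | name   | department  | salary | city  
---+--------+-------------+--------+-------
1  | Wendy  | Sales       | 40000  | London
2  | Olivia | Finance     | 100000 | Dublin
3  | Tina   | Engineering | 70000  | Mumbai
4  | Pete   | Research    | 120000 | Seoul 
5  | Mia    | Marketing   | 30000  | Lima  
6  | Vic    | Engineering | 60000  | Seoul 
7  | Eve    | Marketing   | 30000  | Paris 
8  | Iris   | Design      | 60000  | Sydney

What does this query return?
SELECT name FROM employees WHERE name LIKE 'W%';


LIKE 'W%' matches names starting with 'W'
Matching: 1

1 rows:
Wendy


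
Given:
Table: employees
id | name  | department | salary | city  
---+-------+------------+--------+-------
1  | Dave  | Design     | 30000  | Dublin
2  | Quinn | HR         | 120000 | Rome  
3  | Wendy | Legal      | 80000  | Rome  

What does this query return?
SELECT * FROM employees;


SELECT * returns all 3 rows with all columns

3 rows:
1, Dave, Design, 30000, Dublin
2, Quinn, HR, 120000, Rome
3, Wendy, Legal, 80000, Rome


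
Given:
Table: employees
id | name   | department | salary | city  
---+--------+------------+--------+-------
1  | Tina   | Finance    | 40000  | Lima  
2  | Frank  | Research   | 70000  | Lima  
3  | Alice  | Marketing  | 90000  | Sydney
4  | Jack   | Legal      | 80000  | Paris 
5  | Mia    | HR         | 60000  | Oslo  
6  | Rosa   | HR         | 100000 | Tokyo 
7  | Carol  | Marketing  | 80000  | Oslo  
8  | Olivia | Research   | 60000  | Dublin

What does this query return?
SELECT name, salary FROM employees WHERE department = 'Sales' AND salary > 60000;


Filtering: department = 'Sales' AND salary > 60000
Matching: 0 rows

Empty result set (0 rows)


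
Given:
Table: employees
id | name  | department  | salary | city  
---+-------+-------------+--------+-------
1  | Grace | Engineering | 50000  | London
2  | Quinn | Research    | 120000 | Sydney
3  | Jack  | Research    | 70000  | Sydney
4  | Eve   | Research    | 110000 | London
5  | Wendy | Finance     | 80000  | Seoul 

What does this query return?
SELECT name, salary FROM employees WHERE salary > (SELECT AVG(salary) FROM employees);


Subquery: AVG(salary) = 86000.0
Filtering: salary > 86000.0
  Quinn (120000) -> MATCH
  Eve (110000) -> MATCH


2 rows:
Quinn, 120000
Eve, 110000


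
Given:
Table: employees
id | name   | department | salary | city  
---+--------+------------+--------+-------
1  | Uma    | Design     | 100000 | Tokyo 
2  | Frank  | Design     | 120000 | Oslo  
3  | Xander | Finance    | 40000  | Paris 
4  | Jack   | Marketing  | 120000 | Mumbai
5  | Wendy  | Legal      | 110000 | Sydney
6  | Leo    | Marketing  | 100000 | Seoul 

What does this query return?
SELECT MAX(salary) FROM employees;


Salaries: 100000, 120000, 40000, 120000, 110000, 100000
MAX = 120000

120000


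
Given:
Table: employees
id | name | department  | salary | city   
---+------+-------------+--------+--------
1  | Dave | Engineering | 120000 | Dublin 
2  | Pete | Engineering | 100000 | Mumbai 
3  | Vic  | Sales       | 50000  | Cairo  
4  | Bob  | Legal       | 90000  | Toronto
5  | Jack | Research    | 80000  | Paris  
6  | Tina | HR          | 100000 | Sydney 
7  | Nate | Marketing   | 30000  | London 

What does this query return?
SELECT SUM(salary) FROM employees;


SUM(salary) = 120000 + 100000 + 50000 + 90000 + 80000 + 100000 + 30000 = 570000

570000


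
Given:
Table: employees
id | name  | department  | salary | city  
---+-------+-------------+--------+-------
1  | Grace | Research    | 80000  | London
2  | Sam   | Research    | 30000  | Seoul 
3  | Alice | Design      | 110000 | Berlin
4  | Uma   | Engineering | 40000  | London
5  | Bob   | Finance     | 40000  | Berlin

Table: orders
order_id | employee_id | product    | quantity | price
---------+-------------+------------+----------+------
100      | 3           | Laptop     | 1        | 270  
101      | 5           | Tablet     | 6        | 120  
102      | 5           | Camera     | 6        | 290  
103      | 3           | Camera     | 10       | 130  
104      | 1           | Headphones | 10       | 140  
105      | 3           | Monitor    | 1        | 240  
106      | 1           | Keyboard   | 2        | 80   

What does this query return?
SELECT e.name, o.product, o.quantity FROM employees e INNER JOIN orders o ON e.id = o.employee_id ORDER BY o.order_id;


Joining employees.id = orders.employee_id:
  employee Alice (id=3) -> order Laptop
  employee Bob (id=5) -> order Tablet
  employee Bob (id=5) -> order Camera
  employee Alice (id=3) -> order Camera
  employee Grace (id=1) -> order Headphones
  employee Alice (id=3) -> order Monitor
  employee Grace (id=1) -> order Keyboard


7 rows:
Alice, Laptop, 1
Bob, Tablet, 6
Bob, Camera, 6
Alice, Camera, 10
Grace, Headphones, 10
Alice, Monitor, 1
Grace, Keyboard, 2


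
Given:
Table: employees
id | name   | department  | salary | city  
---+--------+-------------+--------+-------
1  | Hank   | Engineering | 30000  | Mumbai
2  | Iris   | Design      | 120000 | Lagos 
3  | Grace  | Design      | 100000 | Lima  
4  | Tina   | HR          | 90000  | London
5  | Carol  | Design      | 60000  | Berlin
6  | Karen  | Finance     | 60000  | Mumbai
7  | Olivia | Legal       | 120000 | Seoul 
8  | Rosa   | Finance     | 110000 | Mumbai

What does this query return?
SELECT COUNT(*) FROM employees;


COUNT(*) counts all rows

8


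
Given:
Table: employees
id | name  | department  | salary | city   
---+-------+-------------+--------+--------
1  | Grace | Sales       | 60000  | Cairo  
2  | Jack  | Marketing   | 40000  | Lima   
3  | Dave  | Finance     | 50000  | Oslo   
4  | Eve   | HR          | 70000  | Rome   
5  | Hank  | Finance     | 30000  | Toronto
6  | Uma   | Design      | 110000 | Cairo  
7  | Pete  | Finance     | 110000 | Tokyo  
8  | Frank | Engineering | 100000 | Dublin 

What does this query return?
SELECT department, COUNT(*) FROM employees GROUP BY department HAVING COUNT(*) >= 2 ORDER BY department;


Groups with count >= 2:
  Finance: 3 -> PASS
  Design: 1 -> filtered out
  Engineering: 1 -> filtered out
  HR: 1 -> filtered out
  Marketing: 1 -> filtered out
  Sales: 1 -> filtered out


1 groups:
Finance, 3


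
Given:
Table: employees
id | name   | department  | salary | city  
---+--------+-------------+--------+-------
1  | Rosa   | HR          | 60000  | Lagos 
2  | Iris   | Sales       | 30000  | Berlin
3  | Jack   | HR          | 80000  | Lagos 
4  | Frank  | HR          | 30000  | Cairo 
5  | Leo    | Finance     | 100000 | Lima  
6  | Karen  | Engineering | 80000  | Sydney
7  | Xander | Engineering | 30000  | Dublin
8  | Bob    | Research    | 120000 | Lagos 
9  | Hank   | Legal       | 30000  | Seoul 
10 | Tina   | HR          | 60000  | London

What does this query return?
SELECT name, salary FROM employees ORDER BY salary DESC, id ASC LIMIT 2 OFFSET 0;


Sort by salary DESC (id ASC tiebreak), then skip 0 and take 2
Rows 1 through 2

2 rows:
Bob, 120000
Leo, 100000


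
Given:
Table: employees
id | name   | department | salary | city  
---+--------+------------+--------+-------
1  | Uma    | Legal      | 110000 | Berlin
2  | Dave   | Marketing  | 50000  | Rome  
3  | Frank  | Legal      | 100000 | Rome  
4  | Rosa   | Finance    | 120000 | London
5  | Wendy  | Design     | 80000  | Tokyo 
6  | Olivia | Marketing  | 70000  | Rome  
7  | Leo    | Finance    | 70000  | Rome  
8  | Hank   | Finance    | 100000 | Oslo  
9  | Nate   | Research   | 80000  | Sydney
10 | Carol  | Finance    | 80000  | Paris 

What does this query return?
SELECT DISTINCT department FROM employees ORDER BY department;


All 'department' values (row order): Legal, Marketing, Legal, Finance, Design, Marketing, Finance, Finance, Research, Finance
Removing duplicates leaves 5 unique value(s).

5 values:
Design
Finance
Legal
Marketing
Research


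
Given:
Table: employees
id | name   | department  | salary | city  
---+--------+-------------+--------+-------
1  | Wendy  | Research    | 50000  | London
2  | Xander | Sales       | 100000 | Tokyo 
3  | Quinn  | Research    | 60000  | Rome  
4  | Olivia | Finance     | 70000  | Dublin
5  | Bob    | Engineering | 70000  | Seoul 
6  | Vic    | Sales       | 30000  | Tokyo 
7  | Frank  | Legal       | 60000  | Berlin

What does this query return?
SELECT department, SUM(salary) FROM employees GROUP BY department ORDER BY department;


Summing salary within each department:
  Engineering: 70000 = 70000
  Finance: 70000 = 70000
  Legal: 60000 = 60000
  Research: 50000 + 60000 = 110000
  Sales: 100000 + 30000 = 130000


5 groups:
Engineering, 70000
Finance, 70000
Legal, 60000
Research, 110000
Sales, 130000


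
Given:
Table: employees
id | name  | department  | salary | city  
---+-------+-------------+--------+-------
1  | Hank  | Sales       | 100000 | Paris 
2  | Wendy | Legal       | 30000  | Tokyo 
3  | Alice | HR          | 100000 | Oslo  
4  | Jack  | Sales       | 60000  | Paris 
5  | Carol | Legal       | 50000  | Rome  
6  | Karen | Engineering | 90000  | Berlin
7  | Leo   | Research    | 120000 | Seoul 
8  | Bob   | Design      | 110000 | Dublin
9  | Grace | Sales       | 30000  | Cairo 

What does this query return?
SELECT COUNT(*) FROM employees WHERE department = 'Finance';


Counting rows where department = 'Finance'


0


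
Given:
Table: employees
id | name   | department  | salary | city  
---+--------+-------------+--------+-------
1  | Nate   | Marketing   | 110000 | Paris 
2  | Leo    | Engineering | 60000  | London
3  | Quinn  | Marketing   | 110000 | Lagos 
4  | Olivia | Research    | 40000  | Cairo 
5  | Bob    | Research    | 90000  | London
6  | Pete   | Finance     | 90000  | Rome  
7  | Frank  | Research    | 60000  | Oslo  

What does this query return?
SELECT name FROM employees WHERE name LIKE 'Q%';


LIKE 'Q%' matches names starting with 'Q'
Matching: 1

1 rows:
Quinn


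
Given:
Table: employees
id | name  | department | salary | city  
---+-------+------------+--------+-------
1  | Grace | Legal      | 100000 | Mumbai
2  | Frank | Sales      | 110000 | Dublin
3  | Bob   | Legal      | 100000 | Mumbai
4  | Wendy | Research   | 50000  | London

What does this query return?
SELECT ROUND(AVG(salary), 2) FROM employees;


SUM(salary) = 360000
COUNT = 4
ROUND(AVG, 2) = ROUND(360000 / 4, 2) = 90000.0

90000.0


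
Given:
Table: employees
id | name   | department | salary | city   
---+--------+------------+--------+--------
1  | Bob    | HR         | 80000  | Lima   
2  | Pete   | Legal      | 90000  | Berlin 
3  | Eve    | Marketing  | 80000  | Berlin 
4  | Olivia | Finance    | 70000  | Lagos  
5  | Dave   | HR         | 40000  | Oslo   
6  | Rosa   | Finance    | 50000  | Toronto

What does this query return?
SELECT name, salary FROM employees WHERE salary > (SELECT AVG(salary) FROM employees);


Subquery: AVG(salary) = 68333.33
Filtering: salary > 68333.33
  Bob (80000) -> MATCH
  Pete (90000) -> MATCH
  Eve (80000) -> MATCH
  Olivia (70000) -> MATCH


4 rows:
Bob, 80000
Pete, 90000
Eve, 80000
Olivia, 70000


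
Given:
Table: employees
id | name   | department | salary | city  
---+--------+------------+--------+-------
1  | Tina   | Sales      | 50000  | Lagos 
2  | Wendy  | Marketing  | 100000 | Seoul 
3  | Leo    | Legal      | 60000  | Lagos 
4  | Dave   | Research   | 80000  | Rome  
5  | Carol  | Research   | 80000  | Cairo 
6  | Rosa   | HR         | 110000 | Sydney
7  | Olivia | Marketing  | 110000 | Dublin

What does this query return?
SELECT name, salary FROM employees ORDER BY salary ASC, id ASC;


Sorting by salary ASC, then id ASC for ties

7 rows:
Tina, 50000
Leo, 60000
Dave, 80000
Carol, 80000
Wendy, 100000
Rosa, 110000
Olivia, 110000


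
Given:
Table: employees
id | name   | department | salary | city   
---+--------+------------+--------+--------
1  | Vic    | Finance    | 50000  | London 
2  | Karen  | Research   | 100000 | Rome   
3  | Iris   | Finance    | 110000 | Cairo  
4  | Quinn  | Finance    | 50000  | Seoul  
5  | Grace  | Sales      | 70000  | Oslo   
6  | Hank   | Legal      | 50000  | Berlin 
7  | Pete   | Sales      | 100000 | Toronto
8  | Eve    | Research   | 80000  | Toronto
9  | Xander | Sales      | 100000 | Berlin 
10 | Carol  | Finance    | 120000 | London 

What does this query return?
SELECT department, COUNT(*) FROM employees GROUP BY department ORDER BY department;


Assigning each row to its department group:
  Vic -> Finance
  Karen -> Research
  Iris -> Finance
  Quinn -> Finance
  Grace -> Sales
  Hank -> Legal
  Pete -> Sales
  Eve -> Research
  Xander -> Sales
  Carol -> Finance


4 groups:
Finance, 4
Legal, 1
Research, 2
Sales, 3


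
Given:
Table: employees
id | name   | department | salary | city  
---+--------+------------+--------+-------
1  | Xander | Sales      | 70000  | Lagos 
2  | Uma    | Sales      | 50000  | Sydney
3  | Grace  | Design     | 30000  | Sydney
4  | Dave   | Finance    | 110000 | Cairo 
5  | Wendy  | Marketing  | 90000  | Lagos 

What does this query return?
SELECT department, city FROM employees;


Projecting columns: department, city

5 rows:
Sales, Lagos
Sales, Sydney
Design, Sydney
Finance, Cairo
Marketing, Lagos


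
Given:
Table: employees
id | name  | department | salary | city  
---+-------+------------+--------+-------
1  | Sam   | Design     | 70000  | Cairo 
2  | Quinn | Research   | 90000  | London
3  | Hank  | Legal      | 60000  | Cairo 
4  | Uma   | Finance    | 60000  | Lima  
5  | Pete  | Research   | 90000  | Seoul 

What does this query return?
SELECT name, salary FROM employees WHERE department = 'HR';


Filtering: department = 'HR'
Matching rows: 0

Empty result set (0 rows)


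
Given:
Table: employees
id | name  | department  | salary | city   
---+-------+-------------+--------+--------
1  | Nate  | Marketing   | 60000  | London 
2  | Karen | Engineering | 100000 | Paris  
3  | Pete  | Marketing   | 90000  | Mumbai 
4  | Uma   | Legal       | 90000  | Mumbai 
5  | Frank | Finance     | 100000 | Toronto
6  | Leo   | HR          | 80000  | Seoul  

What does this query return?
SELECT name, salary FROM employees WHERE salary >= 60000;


Filtering: salary >= 60000
Matching: 6 rows

6 rows:
Nate, 60000
Karen, 100000
Pete, 90000
Uma, 90000
Frank, 100000
Leo, 80000


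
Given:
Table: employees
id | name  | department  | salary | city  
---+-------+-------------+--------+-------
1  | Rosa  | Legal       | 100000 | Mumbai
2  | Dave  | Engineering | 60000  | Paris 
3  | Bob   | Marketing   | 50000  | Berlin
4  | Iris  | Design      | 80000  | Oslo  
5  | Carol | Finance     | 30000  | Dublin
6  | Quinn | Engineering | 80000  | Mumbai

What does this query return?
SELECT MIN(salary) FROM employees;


Salaries: 100000, 60000, 50000, 80000, 30000, 80000
MIN = 30000

30000


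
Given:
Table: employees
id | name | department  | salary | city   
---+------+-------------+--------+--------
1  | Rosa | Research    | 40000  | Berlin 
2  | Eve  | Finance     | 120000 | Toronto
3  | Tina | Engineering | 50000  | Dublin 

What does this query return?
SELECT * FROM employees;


SELECT * returns all 3 rows with all columns

3 rows:
1, Rosa, Research, 40000, Berlin
2, Eve, Finance, 120000, Toronto
3, Tina, Engineering, 50000, Dublin


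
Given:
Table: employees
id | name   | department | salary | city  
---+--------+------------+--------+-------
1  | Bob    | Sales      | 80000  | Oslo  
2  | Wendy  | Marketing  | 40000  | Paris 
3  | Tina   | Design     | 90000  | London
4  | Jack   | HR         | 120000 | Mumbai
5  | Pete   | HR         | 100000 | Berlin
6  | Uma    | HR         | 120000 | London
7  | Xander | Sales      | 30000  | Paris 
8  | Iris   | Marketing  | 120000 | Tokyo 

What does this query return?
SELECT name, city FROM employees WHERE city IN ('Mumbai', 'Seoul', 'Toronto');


Filtering: city IN ('Mumbai', 'Seoul', 'Toronto')
Matching: 1 rows

1 rows:
Jack, Mumbai


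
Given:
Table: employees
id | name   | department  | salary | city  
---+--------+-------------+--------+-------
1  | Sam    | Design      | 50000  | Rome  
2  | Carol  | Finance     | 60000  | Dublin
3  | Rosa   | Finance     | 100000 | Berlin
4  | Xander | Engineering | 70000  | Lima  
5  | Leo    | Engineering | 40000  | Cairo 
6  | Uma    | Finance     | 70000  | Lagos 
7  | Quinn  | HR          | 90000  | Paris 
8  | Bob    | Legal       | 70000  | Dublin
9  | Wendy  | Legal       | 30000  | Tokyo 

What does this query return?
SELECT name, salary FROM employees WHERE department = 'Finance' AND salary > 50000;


Filtering: department = 'Finance' AND salary > 50000
Matching: 3 rows

3 rows:
Carol, 60000
Rosa, 100000
Uma, 70000


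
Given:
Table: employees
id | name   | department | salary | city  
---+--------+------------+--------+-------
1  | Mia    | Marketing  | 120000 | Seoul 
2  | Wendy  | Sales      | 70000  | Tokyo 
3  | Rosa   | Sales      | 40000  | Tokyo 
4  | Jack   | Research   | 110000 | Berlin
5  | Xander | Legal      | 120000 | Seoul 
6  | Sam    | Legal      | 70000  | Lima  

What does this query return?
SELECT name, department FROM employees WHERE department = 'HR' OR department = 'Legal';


Filtering: department = 'HR' OR 'Legal'
Matching: 2 rows

2 rows:
Xander, Legal
Sam, Legal


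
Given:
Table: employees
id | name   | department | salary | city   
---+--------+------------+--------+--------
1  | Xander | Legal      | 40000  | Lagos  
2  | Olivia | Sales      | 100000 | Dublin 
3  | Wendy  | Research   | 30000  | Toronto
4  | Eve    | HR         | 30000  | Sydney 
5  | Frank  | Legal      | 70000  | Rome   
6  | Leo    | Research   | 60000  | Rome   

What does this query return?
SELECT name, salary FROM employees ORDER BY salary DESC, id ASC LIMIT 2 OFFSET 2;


Sort by salary DESC (id ASC tiebreak), then skip 2 and take 2
Rows 3 through 4

2 rows:
Leo, 60000
Xander, 40000


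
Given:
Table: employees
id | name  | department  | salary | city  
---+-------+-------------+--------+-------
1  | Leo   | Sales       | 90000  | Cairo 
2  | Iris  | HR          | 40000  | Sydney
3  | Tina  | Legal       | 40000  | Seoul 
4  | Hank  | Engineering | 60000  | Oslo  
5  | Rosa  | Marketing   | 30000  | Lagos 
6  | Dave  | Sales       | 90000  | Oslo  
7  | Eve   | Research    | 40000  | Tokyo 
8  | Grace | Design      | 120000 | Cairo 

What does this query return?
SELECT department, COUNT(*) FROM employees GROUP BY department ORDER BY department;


Assigning each row to its department group:
  Leo -> Sales
  Iris -> HR
  Tina -> Legal
  Hank -> Engineering
  Rosa -> Marketing
  Dave -> Sales
  Eve -> Research
  Grace -> Design


7 groups:
Design, 1
Engineering, 1
HR, 1
Legal, 1
Marketing, 1
Research, 1
Sales, 2


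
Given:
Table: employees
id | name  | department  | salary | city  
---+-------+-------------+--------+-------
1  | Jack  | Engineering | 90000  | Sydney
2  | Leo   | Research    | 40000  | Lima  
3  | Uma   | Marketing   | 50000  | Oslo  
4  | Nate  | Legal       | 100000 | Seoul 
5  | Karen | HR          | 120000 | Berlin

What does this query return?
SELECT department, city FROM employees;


Projecting columns: department, city

5 rows:
Engineering, Sydney
Research, Lima
Marketing, Oslo
Legal, Seoul
HR, Berlin


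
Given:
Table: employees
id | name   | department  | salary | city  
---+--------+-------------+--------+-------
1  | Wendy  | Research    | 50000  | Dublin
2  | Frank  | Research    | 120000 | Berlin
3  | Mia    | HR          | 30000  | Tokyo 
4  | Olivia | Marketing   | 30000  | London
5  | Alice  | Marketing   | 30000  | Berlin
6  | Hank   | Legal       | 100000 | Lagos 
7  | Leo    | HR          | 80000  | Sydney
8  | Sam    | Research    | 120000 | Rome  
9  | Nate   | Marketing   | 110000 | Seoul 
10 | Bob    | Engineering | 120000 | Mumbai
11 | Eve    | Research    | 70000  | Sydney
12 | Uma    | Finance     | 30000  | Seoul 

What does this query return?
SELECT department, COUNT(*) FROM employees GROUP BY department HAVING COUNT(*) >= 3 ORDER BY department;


Groups with count >= 3:
  Marketing: 3 -> PASS
  Research: 4 -> PASS
  Engineering: 1 -> filtered out
  Finance: 1 -> filtered out
  HR: 2 -> filtered out
  Legal: 1 -> filtered out


2 groups:
Marketing, 3
Research, 4


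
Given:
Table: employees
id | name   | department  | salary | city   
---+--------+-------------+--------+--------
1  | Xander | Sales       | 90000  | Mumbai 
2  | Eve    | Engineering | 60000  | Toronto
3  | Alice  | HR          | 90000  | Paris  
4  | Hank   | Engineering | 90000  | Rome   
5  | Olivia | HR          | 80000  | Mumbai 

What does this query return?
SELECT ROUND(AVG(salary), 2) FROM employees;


SUM(salary) = 410000
COUNT = 5
ROUND(AVG, 2) = ROUND(410000 / 5, 2) = 82000.0

82000.0


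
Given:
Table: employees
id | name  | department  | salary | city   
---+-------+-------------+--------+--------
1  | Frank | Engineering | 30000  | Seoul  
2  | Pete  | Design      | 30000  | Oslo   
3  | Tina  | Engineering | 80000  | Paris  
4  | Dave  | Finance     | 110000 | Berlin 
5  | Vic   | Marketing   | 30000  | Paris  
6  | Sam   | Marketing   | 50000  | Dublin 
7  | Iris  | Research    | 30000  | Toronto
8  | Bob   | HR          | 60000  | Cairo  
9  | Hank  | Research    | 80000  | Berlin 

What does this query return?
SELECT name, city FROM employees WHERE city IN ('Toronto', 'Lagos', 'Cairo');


Filtering: city IN ('Toronto', 'Lagos', 'Cairo')
Matching: 2 rows

2 rows:
Iris, Toronto
Bob, Cairo


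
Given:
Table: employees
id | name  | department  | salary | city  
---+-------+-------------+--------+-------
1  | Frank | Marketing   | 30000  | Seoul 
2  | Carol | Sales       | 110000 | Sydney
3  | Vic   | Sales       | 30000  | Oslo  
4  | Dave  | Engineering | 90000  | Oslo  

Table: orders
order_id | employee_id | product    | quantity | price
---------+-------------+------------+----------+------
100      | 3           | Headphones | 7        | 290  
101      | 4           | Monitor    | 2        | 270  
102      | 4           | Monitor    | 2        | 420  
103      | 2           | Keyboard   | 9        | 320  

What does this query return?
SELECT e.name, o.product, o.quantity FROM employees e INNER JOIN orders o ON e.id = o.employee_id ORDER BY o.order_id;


Joining employees.id = orders.employee_id:
  employee Vic (id=3) -> order Headphones
  employee Dave (id=4) -> order Monitor
  employee Dave (id=4) -> order Monitor
  employee Carol (id=2) -> order Keyboard


4 rows:
Vic, Headphones, 7
Dave, Monitor, 2
Dave, Monitor, 2
Carol, Keyboard, 9


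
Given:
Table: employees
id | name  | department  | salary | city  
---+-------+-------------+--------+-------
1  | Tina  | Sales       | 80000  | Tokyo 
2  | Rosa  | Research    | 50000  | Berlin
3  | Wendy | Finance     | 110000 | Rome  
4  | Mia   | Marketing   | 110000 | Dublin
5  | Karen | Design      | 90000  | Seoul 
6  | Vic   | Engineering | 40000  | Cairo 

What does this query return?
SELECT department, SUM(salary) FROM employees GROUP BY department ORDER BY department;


Summing salary within each department:
  Design: 90000 = 90000
  Engineering: 40000 = 40000
  Finance: 110000 = 110000
  Marketing: 110000 = 110000
  Research: 50000 = 50000
  Sales: 80000 = 80000


6 groups:
Design, 90000
Engineering, 40000
Finance, 110000
Marketing, 110000
Research, 50000
Sales, 80000


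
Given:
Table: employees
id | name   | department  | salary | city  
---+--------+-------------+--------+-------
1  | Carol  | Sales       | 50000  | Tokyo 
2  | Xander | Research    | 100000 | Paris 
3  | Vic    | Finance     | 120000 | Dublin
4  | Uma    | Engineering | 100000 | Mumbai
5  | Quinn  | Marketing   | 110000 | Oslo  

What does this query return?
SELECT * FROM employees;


SELECT * returns all 5 rows with all columns

5 rows:
1, Carol, Sales, 50000, Tokyo
2, Xander, Research, 100000, Paris
3, Vic, Finance, 120000, Dublin
4, Uma, Engineering, 100000, Mumbai
5, Quinn, Marketing, 110000, Oslo
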